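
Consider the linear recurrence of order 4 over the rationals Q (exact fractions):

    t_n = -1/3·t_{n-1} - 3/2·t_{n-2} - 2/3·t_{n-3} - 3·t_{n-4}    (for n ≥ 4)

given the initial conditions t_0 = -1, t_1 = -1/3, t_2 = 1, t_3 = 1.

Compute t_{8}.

t_4 = -1/3·1 + -3/2·1 + -2/3·-1/3 + -3·-1 = 25/18
t_5 = -1/3·25/18 + -3/2·1 + -2/3·1 + -3·-1/3 = -44/27
t_6 = -1/3·-44/27 + -3/2·25/18 + -2/3·1 + -3·1 = -1687/324
t_7 = -1/3·-1687/324 + -3/2·-44/27 + -2/3·25/18 + -3·1 = 247/972
t_8 = -1/3·247/972 + -3/2·-1687/324 + -2/3·-44/27 + -3·25/18 = 27091/5832

27091/5832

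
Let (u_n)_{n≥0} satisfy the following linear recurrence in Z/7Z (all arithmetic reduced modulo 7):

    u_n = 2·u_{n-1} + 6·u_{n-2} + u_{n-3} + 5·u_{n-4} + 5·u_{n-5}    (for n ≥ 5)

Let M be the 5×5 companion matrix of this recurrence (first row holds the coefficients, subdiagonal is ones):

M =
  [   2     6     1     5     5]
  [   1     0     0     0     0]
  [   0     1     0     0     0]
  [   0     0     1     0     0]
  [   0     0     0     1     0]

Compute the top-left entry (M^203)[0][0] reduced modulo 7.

3

(M^203)[0][0] is the top entry after applying M 203 times to the unit state (1, 0, 0, 0, 0). Equivalently it is h_{207} for the auxiliary sequence (h_n) obeying the same recurrence with h_4 = 1 and h_i = 0 for 0 ≤ i < 4:
h_5 = 2·1 + 6·0 + 1·0 + 5·0 + 5·0 = 2
h_6 = 2·2 + 6·1 + 1·0 + 5·0 + 5·0 = 3
h_7 = 2·3 + 6·2 + 1·1 + 5·0 + 5·0 = 5
h_8 = 2·5 + 6·3 + 1·2 + 5·1 + 5·0 = 0
h_9 = 2·0 + 6·5 + 1·3 + 5·2 + 5·1 = 6
h_10 = 2·6 + 6·0 + 1·5 + 5·3 + 5·2 = 0
Continuing the recurrence:
  h_11 = 6;  h_12 = 1;  h_13 = 5;  h_14 = 3;  h_15 = 4;  h_16 = 3
  h_17 = 0;  h_18 = 6;  h_19 = 1;  h_20 = 3;  h_21 = 5;  h_22 = 3
  h_23 = 4;  h_24 = 2;  h_25 = 1;  h_26 = 2;  h_27 = 5;  h_28 = 4
  h_29 = 6;  h_30 = 0;  h_31 = 5;  h_32 = 5;  h_33 = 6;  h_34 = 0
  h_35 = 3;  h_36 = 6;  h_37 = 1;  h_38 = 1;  h_39 = 1;  h_40 = 5
  h_41 = 3;  h_42 = 5;  h_43 = 1;  h_44 = 2;  h_45 = 6;  h_46 = 2
  h_47 = 2;  h_48 = 2;  h_49 = 2;  h_50 = 2;  h_51 = 3;  h_52 = 5
  h_53 = 1;  h_54 = 6;  h_55 = 6;  h_56 = 5;  h_57 = 5;  h_58 = 4
  h_59 = 5;  h_60 = 3;  h_61 = 6;  h_62 = 3;  h_63 = 6;  h_64 = 6
  h_65 = 5;  h_66 = 6;  h_67 = 2;  h_68 = 0;  h_69 = 3;  h_70 = 0
  h_71 = 2;  h_72 = 3;  h_73 = 5;  h_74 = 3;  h_75 = 0;  h_76 = 6
  h_77 = 6;  h_78 = 4;  h_79 = 2;  h_80 = 1;  h_81 = 1;  h_82 = 4
  h_83 = 3;  h_84 = 4;  h_85 = 5;  h_86 = 6;  h_87 = 4;  h_88 = 0
  h_89 = 5;  h_90 = 6;  h_91 = 1;  h_92 = 0;  h_93 = 2;  h_94 = 4
  h_95 = 6;  h_96 = 1;  h_97 = 3;  h_98 = 6;  h_99 = 4;  h_100 = 5
  h_101 = 4;  h_102 = 3;  h_103 = 1;  h_104 = 6;  h_105 = 3;  h_106 = 1
  h_107 = 4;  h_108 = 3;  h_109 = 6;  h_110 = 5;  h_111 = 4;  h_112 = 2
  h_113 = 1;  h_114 = 3;  h_115 = 3;  h_116 = 6;  h_117 = 6;  h_118 = 1
  h_119 = 4;  h_120 = 2;  h_121 = 5;  h_122 = 5;  h_123 = 4;  h_124 = 3
  h_125 = 0;  h_126 = 2;  h_127 = 3;  h_128 = 4;  h_129 = 1;  h_130 = 4
  h_131 = 1;  h_132 = 6;  h_133 = 5;  h_134 = 2;  h_135 = 2;  h_136 = 0
  h_137 = 6;  h_138 = 0;  h_139 = 0;  h_140 = 2;  h_141 = 6;  h_142 = 5
  h_143 = 6;  h_144 = 2;  h_145 = 1;  h_146 = 5;  h_147 = 3;  h_148 = 0
  h_149 = 3;  h_150 = 4;  h_151 = 3;  h_152 = 6;  h_153 = 0;  h_154 = 4
  h_155 = 0;  h_156 = 6;  h_157 = 4;  h_158 = 1;  h_159 = 3;  h_160 = 4
  h_161 = 0;  h_162 = 3;  h_163 = 2;  h_164 = 1;  h_165 = 2;  h_166 = 6
  h_167 = 1;  h_168 = 6;  h_169 = 4;  h_170 = 1;  h_171 = 4;  h_172 = 4
  h_173 = 6;  h_174 = 2;  h_175 = 6;  h_176 = 0;  h_177 = 4;  h_178 = 5
  h_179 = 4;  h_180 = 2;  h_181 = 4;  h_182 = 6;  h_183 = 6;  h_184 = 5
  h_185 = 5;  h_186 = 5;  h_187 = 0;  h_188 = 6;  h_189 = 4;  h_190 = 3
  h_191 = 5;  h_192 = 6;  h_193 = 4;  h_194 = 0;  h_195 = 0;  h_196 = 3
  h_197 = 0;  h_198 = 3;  h_199 = 2;  h_200 = 2;  h_201 = 6;  h_202 = 6
  h_203 = 5;  h_204 = 2;  h_205 = 3
h_206 = 2·3 + 6·2 + 1·5 + 5·6 + 5·6 = 6
h_207 = 2·6 + 6·3 + 1·2 + 5·5 + 5·6 = 3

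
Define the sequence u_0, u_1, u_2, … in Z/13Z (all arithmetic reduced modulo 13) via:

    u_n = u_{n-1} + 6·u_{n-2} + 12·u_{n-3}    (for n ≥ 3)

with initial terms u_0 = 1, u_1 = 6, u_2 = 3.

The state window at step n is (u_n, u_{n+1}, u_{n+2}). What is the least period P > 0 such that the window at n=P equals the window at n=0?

366

n=0: window = (1, 6, 3)
n=1: window = (6, 3, 12)
n=2: window = (3, 12, 11)
n=3: window = (12, 11, 2)
n=4: window = (11, 2, 4)
n=5: window = (2, 4, 5)
n=6: window = (4, 5, 1)
n=7: window = (5, 1, 1)
n=8: window = (1, 1, 2)
n=9: window = (1, 2, 7)
n=10: window = (2, 7, 5)
n=11: window = (7, 5, 6)
n=12: window = (5, 6, 3)
n=13: window = (6, 3, 8)
n=14: window = (3, 8, 7)
n=15: window = (8, 7, 0)
n=16: window = (7, 0, 8)
n=17: window = (0, 8, 1)
n=18: window = (8, 1, 10)
n=19: window = (1, 10, 8)
n=20: window = (10, 8, 2)
n=21: window = (8, 2, 1)
n=22: window = (2, 1, 5)
n=23: window = (1, 5, 9)
n=24: window = (5, 9, 12)
n=25: window = (9, 12, 9)
n=26: window = (12, 9, 7)
n=27: window = (9, 7, 10)
n=28: window = (7, 10, 4)
n=29: window = (10, 4, 5)
n=30: window = (4, 5, 6)
n=31: window = (5, 6, 6)
n=32: window = (6, 6, 11)
n=33: window = (6, 11, 2)
n=34: window = (11, 2, 10)
n=35: window = (2, 10, 11)
n=36: window = (10, 11, 4)
n=37: window = (11, 4, 8)
n=38: window = (4, 8, 8)
n=39: window = (8, 8, 0)
n=40: window = (8, 0, 1)
…
n=364: window = (10, 9, 1)
n=365: window = (9, 1, 6)
n=366: window = (1, 6, 3)
window at n=366 equals window at n=0 → period = 366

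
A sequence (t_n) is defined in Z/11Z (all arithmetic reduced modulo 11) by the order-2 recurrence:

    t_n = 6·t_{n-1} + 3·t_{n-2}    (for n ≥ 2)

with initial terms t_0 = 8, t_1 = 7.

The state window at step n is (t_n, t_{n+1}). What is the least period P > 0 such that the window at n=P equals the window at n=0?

10

n=0: window = (8, 7)
n=1: window = (7, 0)
n=2: window = (0, 10)
n=3: window = (10, 5)
n=4: window = (5, 5)
n=5: window = (5, 1)
n=6: window = (1, 10)
n=7: window = (10, 8)
n=8: window = (8, 1)
n=9: window = (1, 8)
n=10: window = (8, 7)
window at n=10 equals window at n=0 → period = 10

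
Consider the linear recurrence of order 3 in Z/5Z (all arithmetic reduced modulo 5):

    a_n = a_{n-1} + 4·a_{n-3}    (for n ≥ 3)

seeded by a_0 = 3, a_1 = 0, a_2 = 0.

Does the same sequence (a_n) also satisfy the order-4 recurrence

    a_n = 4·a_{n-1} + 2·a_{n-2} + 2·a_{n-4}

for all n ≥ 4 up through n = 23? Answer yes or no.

Terms a_0..a_23: 3, 0, 0, 2, 2, 2, 0, 3, 1, 1, 3, 2, 1, 3, 1, 0, 2, 1, 1, 4, 3, 2, 3, 0
n=4: candidate gives 4, actual a_4 = 2 ✗

no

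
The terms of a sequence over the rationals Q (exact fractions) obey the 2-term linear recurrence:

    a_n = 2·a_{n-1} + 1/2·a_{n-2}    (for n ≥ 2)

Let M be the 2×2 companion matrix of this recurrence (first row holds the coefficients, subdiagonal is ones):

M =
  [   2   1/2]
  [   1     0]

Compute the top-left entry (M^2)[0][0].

(M^2)[0][0] is the top entry after applying M 2 times to the unit state (1, 0). Equivalently it is h_{3} for the auxiliary sequence (h_n) obeying the same recurrence with h_1 = 1 and h_i = 0 for 0 ≤ i < 1:
h_2 = 2·1 + 1/2·0 = 2
h_3 = 2·2 + 1/2·1 = 9/2

9/2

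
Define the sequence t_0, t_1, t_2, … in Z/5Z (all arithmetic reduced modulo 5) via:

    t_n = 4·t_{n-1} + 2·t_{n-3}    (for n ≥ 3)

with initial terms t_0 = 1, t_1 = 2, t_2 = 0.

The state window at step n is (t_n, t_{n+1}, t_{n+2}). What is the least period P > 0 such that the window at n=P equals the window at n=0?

20

n=0: window = (1, 2, 0)
n=1: window = (2, 0, 2)
n=2: window = (0, 2, 2)
n=3: window = (2, 2, 3)
n=4: window = (2, 3, 1)
n=5: window = (3, 1, 3)
n=6: window = (1, 3, 3)
n=7: window = (3, 3, 4)
n=8: window = (3, 4, 2)
n=9: window = (4, 2, 4)
n=10: window = (2, 4, 4)
n=11: window = (4, 4, 0)
n=12: window = (4, 0, 3)
n=13: window = (0, 3, 0)
n=14: window = (3, 0, 0)
n=15: window = (0, 0, 1)
n=16: window = (0, 1, 4)
n=17: window = (1, 4, 1)
n=18: window = (4, 1, 1)
n=19: window = (1, 1, 2)
n=20: window = (1, 2, 0)
window at n=20 equals window at n=0 → period = 20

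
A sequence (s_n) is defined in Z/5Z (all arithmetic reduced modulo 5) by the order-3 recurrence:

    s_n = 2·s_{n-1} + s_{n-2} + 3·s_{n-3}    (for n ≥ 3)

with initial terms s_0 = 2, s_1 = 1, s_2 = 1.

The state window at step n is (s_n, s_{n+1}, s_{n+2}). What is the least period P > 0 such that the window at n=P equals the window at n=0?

4

n=0: window = (2, 1, 1)
n=1: window = (1, 1, 4)
n=2: window = (1, 4, 2)
n=3: window = (4, 2, 1)
n=4: window = (2, 1, 1)
window at n=4 equals window at n=0 → period = 4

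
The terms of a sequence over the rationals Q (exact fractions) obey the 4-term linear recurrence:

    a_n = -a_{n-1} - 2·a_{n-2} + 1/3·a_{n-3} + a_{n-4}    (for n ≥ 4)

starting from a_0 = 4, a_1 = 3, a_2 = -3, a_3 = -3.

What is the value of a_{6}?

a_4 = -1·-3 + -2·-3 + 1/3·3 + 1·4 = 14
a_5 = -1·14 + -2·-3 + 1/3·-3 + 1·3 = -6
a_6 = -1·-6 + -2·14 + 1/3·-3 + 1·-3 = -26

-26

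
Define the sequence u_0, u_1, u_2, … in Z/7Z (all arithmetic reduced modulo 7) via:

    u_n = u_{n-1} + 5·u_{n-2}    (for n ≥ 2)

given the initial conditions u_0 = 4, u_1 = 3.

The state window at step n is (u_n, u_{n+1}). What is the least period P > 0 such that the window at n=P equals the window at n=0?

21

n=0: window = (4, 3)
n=1: window = (3, 2)
n=2: window = (2, 3)
n=3: window = (3, 6)
n=4: window = (6, 0)
n=5: window = (0, 2)
n=6: window = (2, 2)
n=7: window = (2, 5)
n=8: window = (5, 1)
n=9: window = (1, 5)
n=10: window = (5, 3)
n=11: window = (3, 0)
n=12: window = (0, 1)
n=13: window = (1, 1)
n=14: window = (1, 6)
n=15: window = (6, 4)
n=16: window = (4, 6)
n=17: window = (6, 5)
n=18: window = (5, 0)
n=19: window = (0, 4)
n=20: window = (4, 4)
n=21: window = (4, 3)
window at n=21 equals window at n=0 → period = 21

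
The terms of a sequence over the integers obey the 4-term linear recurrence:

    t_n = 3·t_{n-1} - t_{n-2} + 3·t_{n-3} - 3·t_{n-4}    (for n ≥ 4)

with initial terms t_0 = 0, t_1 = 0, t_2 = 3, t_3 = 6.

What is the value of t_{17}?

t_4 = 3·6 + -1·3 + 3·0 + -3·0 = 15
t_5 = 3·15 + -1·6 + 3·3 + -3·0 = 48
t_6 = 3·48 + -1·15 + 3·6 + -3·3 = 138
t_7 = 3·138 + -1·48 + 3·15 + -3·6 = 393
t_8 = 3·393 + -1·138 + 3·48 + -3·15 = 1140
t_9 = 3·1140 + -1·393 + 3·138 + -3·48 = 3297
t_10 = 3·3297 + -1·1140 + 3·393 + -3·138 = 9516
t_11 = 3·9516 + -1·3297 + 3·1140 + -3·393 = 27492
t_12 = 3·27492 + -1·9516 + 3·3297 + -3·1140 = 79431
t_13 = 3·79431 + -1·27492 + 3·9516 + -3·3297 = 229458
t_14 = 3·229458 + -1·79431 + 3·27492 + -3·9516 = 662871
t_15 = 3·662871 + -1·229458 + 3·79431 + -3·27492 = 1914972
t_16 = 3·1914972 + -1·662871 + 3·229458 + -3·79431 = 5532126
t_17 = 3·5532126 + -1·1914972 + 3·662871 + -3·229458 = 15981645

15981645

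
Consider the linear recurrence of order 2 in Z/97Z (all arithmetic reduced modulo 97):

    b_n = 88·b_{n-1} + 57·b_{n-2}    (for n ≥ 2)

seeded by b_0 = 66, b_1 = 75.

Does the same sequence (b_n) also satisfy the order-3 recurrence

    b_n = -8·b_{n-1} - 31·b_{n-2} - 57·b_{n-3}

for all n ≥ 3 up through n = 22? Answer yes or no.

yes

Terms b_0..b_22: 66, 75, 80, 63, 16, 52, 56, 35, 64, 61, 92, 30, 27, 12, 73, 27, 38, 33, 26, 95, 45, 63, 58
n=3: candidate gives 63, actual b_3 = 63 ✓
n=4: candidate gives 16, actual b_4 = 16 ✓
n=5: candidate gives 52, actual b_5 = 52 ✓
n=6: candidate gives 56, actual b_6 = 56 ✓
n=7: candidate gives 35, actual b_7 = 35 ✓
n=8: candidate gives 64, actual b_8 = 64 ✓
n=9: candidate gives 61, actual b_9 = 61 ✓
n=10: candidate gives 92, actual b_10 = 92 ✓
n=11: candidate gives 30, actual b_11 = 30 ✓
n=12: candidate gives 27, actual b_12 = 27 ✓
n=13: candidate gives 12, actual b_13 = 12 ✓
n=14: candidate gives 73, actual b_14 = 73 ✓
n=15: candidate gives 27, actual b_15 = 27 ✓
n=16: candidate gives 38, actual b_16 = 38 ✓
n=17: candidate gives 33, actual b_17 = 33 ✓
n=18: candidate gives 26, actual b_18 = 26 ✓
n=19: candidate gives 95, actual b_19 = 95 ✓
n=20: candidate gives 45, actual b_20 = 45 ✓
n=21: candidate gives 63, actual b_21 = 63 ✓
n=22: candidate gives 58, actual b_22 = 58 ✓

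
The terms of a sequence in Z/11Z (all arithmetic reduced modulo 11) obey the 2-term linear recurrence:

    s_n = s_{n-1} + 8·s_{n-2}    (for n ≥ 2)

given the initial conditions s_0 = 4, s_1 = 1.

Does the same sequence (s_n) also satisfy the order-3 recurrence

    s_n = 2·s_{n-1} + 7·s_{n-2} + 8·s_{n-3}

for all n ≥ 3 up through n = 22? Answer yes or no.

Terms s_0..s_22: 4, 1, 0, 8, 8, 6, 4, 8, 7, 5, 6, 2, 6, 0, 4, 4, 3, 2, 4, 9, 8, 3, 1
n=3: candidate gives 6, actual s_3 = 8 ✗

no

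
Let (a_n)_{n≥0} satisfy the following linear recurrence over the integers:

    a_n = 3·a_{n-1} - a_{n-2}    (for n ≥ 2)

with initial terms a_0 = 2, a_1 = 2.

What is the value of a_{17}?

a_2 = 3·2 + -1·2 = 4
a_3 = 3·4 + -1·2 = 10
a_4 = 3·10 + -1·4 = 26
a_5 = 3·26 + -1·10 = 68
a_6 = 3·68 + -1·26 = 178
a_7 = 3·178 + -1·68 = 466
a_8 = 3·466 + -1·178 = 1220
a_9 = 3·1220 + -1·466 = 3194
a_10 = 3·3194 + -1·1220 = 8362
a_11 = 3·8362 + -1·3194 = 21892
a_12 = 3·21892 + -1·8362 = 57314
a_13 = 3·57314 + -1·21892 = 150050
a_14 = 3·150050 + -1·57314 = 392836
a_15 = 3·392836 + -1·150050 = 1028458
a_16 = 3·1028458 + -1·392836 = 2692538
a_17 = 3·2692538 + -1·1028458 = 7049156

7049156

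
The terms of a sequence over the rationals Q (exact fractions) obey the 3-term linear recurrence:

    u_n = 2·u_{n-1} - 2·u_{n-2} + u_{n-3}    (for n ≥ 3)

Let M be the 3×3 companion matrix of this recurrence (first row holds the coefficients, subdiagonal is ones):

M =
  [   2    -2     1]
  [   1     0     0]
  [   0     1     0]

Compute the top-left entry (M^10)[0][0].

0

(M^10)[0][0] is the top entry after applying M 10 times to the unit state (1, 0, 0). Equivalently it is h_{12} for the auxiliary sequence (h_n) obeying the same recurrence with h_2 = 1 and h_i = 0 for 0 ≤ i < 2:
h_3 = 2·1 + -2·0 + 1·0 = 2
h_4 = 2·2 + -2·1 + 1·0 = 2
h_5 = 2·2 + -2·2 + 1·1 = 1
h_6 = 2·1 + -2·2 + 1·2 = 0
h_7 = 2·0 + -2·1 + 1·2 = 0
h_8 = 2·0 + -2·0 + 1·1 = 1
h_9 = 2·1 + -2·0 + 1·0 = 2
h_10 = 2·2 + -2·1 + 1·0 = 2
h_11 = 2·2 + -2·2 + 1·1 = 1
h_12 = 2·1 + -2·2 + 1·2 = 0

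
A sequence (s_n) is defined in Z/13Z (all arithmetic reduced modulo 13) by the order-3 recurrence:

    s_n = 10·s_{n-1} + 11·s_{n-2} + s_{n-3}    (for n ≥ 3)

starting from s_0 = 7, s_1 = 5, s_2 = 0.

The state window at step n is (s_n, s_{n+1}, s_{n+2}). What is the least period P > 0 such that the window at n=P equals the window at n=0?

183

n=0: window = (7, 5, 0)
n=1: window = (5, 0, 10)
n=2: window = (0, 10, 1)
n=3: window = (10, 1, 3)
n=4: window = (1, 3, 12)
n=5: window = (3, 12, 11)
n=6: window = (12, 11, 11)
n=7: window = (11, 11, 9)
n=8: window = (11, 9, 1)
n=9: window = (9, 1, 3)
n=10: window = (1, 3, 11)
n=11: window = (3, 11, 1)
n=12: window = (11, 1, 4)
n=13: window = (1, 4, 10)
n=14: window = (4, 10, 2)
n=15: window = (10, 2, 4)
n=16: window = (2, 4, 7)
n=17: window = (4, 7, 12)
n=18: window = (7, 12, 6)
n=19: window = (12, 6, 4)
n=20: window = (6, 4, 1)
n=21: window = (4, 1, 8)
n=22: window = (1, 8, 4)
n=23: window = (8, 4, 12)
n=24: window = (4, 12, 3)
n=25: window = (12, 3, 10)
n=26: window = (3, 10, 2)
n=27: window = (10, 2, 3)
n=28: window = (2, 3, 10)
n=29: window = (3, 10, 5)
n=30: window = (10, 5, 7)
n=31: window = (5, 7, 5)
n=32: window = (7, 5, 2)
n=33: window = (5, 2, 4)
n=34: window = (2, 4, 2)
n=35: window = (4, 2, 1)
n=36: window = (2, 1, 10)
n=37: window = (1, 10, 9)
n=38: window = (10, 9, 6)
n=39: window = (9, 6, 0)
n=40: window = (6, 0, 10)
…
n=181: window = (6, 3, 7)
n=182: window = (3, 7, 5)
n=183: window = (7, 5, 0)
window at n=183 equals window at n=0 → period = 183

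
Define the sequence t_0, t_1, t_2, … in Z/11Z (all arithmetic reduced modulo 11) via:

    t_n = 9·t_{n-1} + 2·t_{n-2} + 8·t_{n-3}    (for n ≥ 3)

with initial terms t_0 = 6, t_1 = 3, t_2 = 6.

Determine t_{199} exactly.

4

t_3 = 9·6 + 2·3 + 8·6 = 9
t_4 = 9·9 + 2·6 + 8·3 = 7
t_5 = 9·7 + 2·9 + 8·6 = 8
t_6 = 9·8 + 2·7 + 8·9 = 4
t_7 = 9·4 + 2·8 + 8·7 = 9
t_8 = 9·9 + 2·4 + 8·8 = 10
t_9 = 9·10 + 2·9 + 8·4 = 8
t_10 = 9·8 + 2·10 + 8·9 = 10
t_11 = 9·10 + 2·8 + 8·10 = 10
t_12 = 9·10 + 2·10 + 8·8 = 9
t_13 = 9·9 + 2·10 + 8·10 = 5
t_14 = 9·5 + 2·9 + 8·10 = 0
t_15 = 9·0 + 2·5 + 8·9 = 5
t_16 = 9·5 + 2·0 + 8·5 = 8
t_17 = 9·8 + 2·5 + 8·0 = 5
t_18 = 9·5 + 2·8 + 8·5 = 2
t_19 = 9·2 + 2·5 + 8·8 = 4
t_20 = 9·4 + 2·2 + 8·5 = 3
t_21 = 9·3 + 2·4 + 8·2 = 7
t_22 = 9·7 + 2·3 + 8·4 = 2
t_23 = 9·2 + 2·7 + 8·3 = 1
t_24 = 9·1 + 2·2 + 8·7 = 3
t_25 = 9·3 + 2·1 + 8·2 = 1
t_26 = 9·1 + 2·3 + 8·1 = 1
t_27 = 9·1 + 2·1 + 8·3 = 2
t_28 = 9·2 + 2·1 + 8·1 = 6
t_29 = 9·6 + 2·2 + 8·1 = 0
t_30 = 9·0 + 2·6 + 8·2 = 6
t_31 = 9·6 + 2·0 + 8·6 = 3
t_32 = 9·3 + 2·6 + 8·0 = 6
(t_30, t_31, t_32) = (6, 3, 6) = (t_0, t_1, t_2), so the sequence has period 30.
199 ≡ 19 (mod 30), hence t_199 = t_19 = 4.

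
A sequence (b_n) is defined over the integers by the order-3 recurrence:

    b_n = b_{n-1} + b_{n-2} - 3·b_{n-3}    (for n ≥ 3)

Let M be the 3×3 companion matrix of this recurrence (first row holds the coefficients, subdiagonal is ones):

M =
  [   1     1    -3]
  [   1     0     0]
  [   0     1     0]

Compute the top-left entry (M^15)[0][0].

-360

(M^15)[0][0] is the top entry after applying M 15 times to the unit state (1, 0, 0). Equivalently it is h_{17} for the auxiliary sequence (h_n) obeying the same recurrence with h_2 = 1 and h_i = 0 for 0 ≤ i < 2:
h_3 = 1·1 + 1·0 + -3·0 = 1
h_4 = 1·1 + 1·1 + -3·0 = 2
h_5 = 1·2 + 1·1 + -3·1 = 0
h_6 = 1·0 + 1·2 + -3·1 = -1
h_7 = 1·-1 + 1·0 + -3·2 = -7
h_8 = 1·-7 + 1·-1 + -3·0 = -8
h_9 = 1·-8 + 1·-7 + -3·-1 = -12
h_10 = 1·-12 + 1·-8 + -3·-7 = 1
h_11 = 1·1 + 1·-12 + -3·-8 = 13
h_12 = 1·13 + 1·1 + -3·-12 = 50
h_13 = 1·50 + 1·13 + -3·1 = 60
h_14 = 1·60 + 1·50 + -3·13 = 71
h_15 = 1·71 + 1·60 + -3·50 = -19
h_16 = 1·-19 + 1·71 + -3·60 = -128
h_17 = 1·-128 + 1·-19 + -3·71 = -360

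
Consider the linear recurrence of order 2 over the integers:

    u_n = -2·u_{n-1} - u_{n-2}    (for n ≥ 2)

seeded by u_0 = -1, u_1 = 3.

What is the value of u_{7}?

15

u_2 = -2·3 + -1·-1 = -5
u_3 = -2·-5 + -1·3 = 7
u_4 = -2·7 + -1·-5 = -9
u_5 = -2·-9 + -1·7 = 11
u_6 = -2·11 + -1·-9 = -13
u_7 = -2·-13 + -1·11 = 15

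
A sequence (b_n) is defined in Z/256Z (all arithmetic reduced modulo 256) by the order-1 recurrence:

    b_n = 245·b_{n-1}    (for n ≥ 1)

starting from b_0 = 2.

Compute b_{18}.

114

b_1 = 245·2 = 234
b_2 = 245·234 = 242
b_3 = 245·242 = 154
b_4 = 245·154 = 98
b_5 = 245·98 = 202
b_6 = 245·202 = 82
b_7 = 245·82 = 122
b_8 = 245·122 = 194
b_9 = 245·194 = 170
b_10 = 245·170 = 178
b_11 = 245·178 = 90
b_12 = 245·90 = 34
b_13 = 245·34 = 138
b_14 = 245·138 = 18
b_15 = 245·18 = 58
b_16 = 245·58 = 130
b_17 = 245·130 = 106
b_18 = 245·106 = 114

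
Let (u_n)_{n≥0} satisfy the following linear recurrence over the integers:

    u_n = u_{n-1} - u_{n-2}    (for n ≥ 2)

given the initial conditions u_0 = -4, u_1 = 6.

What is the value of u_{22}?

-6

u_2 = 1·6 + -1·-4 = 10
u_3 = 1·10 + -1·6 = 4
u_4 = 1·4 + -1·10 = -6
u_5 = 1·-6 + -1·4 = -10
u_6 = 1·-10 + -1·-6 = -4
u_7 = 1·-4 + -1·-10 = 6
(u_6, u_7) = (-4, 6) = (u_0, u_1), so the sequence has period 6.
22 ≡ 4 (mod 6), hence u_22 = u_4 = -6.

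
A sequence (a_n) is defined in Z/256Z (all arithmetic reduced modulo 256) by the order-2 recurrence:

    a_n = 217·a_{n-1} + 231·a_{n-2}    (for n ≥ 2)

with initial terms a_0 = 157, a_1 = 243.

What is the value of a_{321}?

a_2 = 217·243 + 231·157 = 166
a_3 = 217·166 + 231·243 = 251
a_4 = 217·251 + 231·166 = 141
a_5 = 217·141 + 231·251 = 2
a_6 = 217·2 + 231·141 = 237
a_7 = 217·237 + 231·2 = 179
a_8 = 217·179 + 231·237 = 150
a_9 = 217·150 + 231·179 = 171
a_10 = 217·171 + 231·150 = 77
a_11 = 217·77 + 231·171 = 146
a_12 = 217·146 + 231·77 = 61
a_13 = 217·61 + 231·146 = 115
a_14 = 217·115 + 231·61 = 134
a_15 = 217·134 + 231·115 = 91
a_16 = 217·91 + 231·134 = 13
a_17 = 217·13 + 231·91 = 34
a_18 = 217·34 + 231·13 = 141
a_19 = 217·141 + 231·34 = 51
a_20 = 217·51 + 231·141 = 118
a_21 = 217·118 + 231·51 = 11
a_22 = 217·11 + 231·118 = 205
a_23 = 217·205 + 231·11 = 178
a_24 = 217·178 + 231·205 = 221
a_25 = 217·221 + 231·178 = 243
a_26 = 217·243 + 231·221 = 102
a_27 = 217·102 + 231·243 = 187
a_28 = 217·187 + 231·102 = 141
a_29 = 217·141 + 231·187 = 66
a_30 = 217·66 + 231·141 = 45
a_31 = 217·45 + 231·66 = 179
a_32 = 217·179 + 231·45 = 86
a_33 = 217·86 + 231·179 = 107
a_34 = 217·107 + 231·86 = 77
a_35 = 217·77 + 231·107 = 210
a_36 = 217·210 + 231·77 = 125
a_37 = 217·125 + 231·210 = 115
a_38 = 217·115 + 231·125 = 70
a_39 = 217·70 + 231·115 = 27
a_40 = 217·27 + 231·70 = 13
a_41 = 217·13 + 231·27 = 98
a_42 = 217·98 + 231·13 = 205
a_43 = 217·205 + 231·98 = 51
a_44 = 217·51 + 231·205 = 54
a_45 = 217·54 + 231·51 = 203
a_46 = 217·203 + 231·54 = 205
a_47 = 217·205 + 231·203 = 242
a_48 = 217·242 + 231·205 = 29
a_49 = 217·29 + 231·242 = 243
a_50 = 217·243 + 231·29 = 38
a_51 = 217·38 + 231·243 = 123
a_52 = 217·123 + 231·38 = 141
a_53 = 217·141 + 231·123 = 130
a_54 = 217·130 + 231·141 = 109
a_55 = 217·109 + 231·130 = 179
a_56 = 217·179 + 231·109 = 22
a_57 = 217·22 + 231·179 = 43
a_58 = 217·43 + 231·22 = 77
a_59 = 217·77 + 231·43 = 18
a_60 = 217·18 + 231·77 = 189
a_61 = 217·189 + 231·18 = 115
a_62 = 217·115 + 231·189 = 6
a_63 = 217·6 + 231·115 = 219
a_64 = 217·219 + 231·6 = 13
a_65 = 217·13 + 231·219 = 162
a_66 = 217·162 + 231·13 = 13
a_67 = 217·13 + 231·162 = 51
a_68 = 217·51 + 231·13 = 246
a_69 = 217·246 + 231·51 = 139
a_70 = 217·139 + 231·246 = 205
a_71 = 217·205 + 231·139 = 50
a_72 = 217·50 + 231·205 = 93
a_73 = 217·93 + 231·50 = 243
a_74 = 217·243 + 231·93 = 230
a_75 = 217·230 + 231·243 = 59
a_76 = 217·59 + 231·230 = 141
a_77 = 217·141 + 231·59 = 194
a_78 = 217·194 + 231·141 = 173
a_79 = 217·173 + 231·194 = 179
a_80 = 217·179 + 231·173 = 214
a_81 = 217·214 + 231·179 = 235
a_82 = 217·235 + 231·214 = 77
a_83 = 217·77 + 231·235 = 82
a_84 = 217·82 + 231·77 = 253
a_85 = 217·253 + 231·82 = 115
a_86 = 217·115 + 231·253 = 198
a_87 = 217·198 + 231·115 = 155
a_88 = 217·155 + 231·198 = 13
a_89 = 217·13 + 231·155 = 226
a_90 = 217·226 + 231·13 = 77
a_91 = 217·77 + 231·226 = 51
a_92 = 217·51 + 231·77 = 182
a_93 = 217·182 + 231·51 = 75
a_94 = 217·75 + 231·182 = 205
a_95 = 217·205 + 231·75 = 114
a_96 = 217·114 + 231·205 = 157
a_97 = 217·157 + 231·114 = 243
(a_96, a_97) = (157, 243) = (a_0, a_1), so the sequence has period 96.
321 ≡ 33 (mod 96), hence a_321 = a_33 = 107.

107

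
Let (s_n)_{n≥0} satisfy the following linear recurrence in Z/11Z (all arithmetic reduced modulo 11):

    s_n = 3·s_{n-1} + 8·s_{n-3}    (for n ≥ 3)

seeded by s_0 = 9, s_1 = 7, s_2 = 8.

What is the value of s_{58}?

6

s_3 = 3·8 + 0·7 + 8·9 = 8
s_4 = 3·8 + 0·8 + 8·7 = 3
s_5 = 3·3 + 0·8 + 8·8 = 7
s_6 = 3·7 + 0·3 + 8·8 = 8
s_7 = 3·8 + 0·7 + 8·3 = 4
s_8 = 3·4 + 0·8 + 8·7 = 2
s_9 = 3·2 + 0·4 + 8·8 = 4
s_10 = 3·4 + 0·2 + 8·4 = 0
s_11 = 3·0 + 0·4 + 8·2 = 5
s_12 = 3·5 + 0·0 + 8·4 = 3
s_13 = 3·3 + 0·5 + 8·0 = 9
s_14 = 3·9 + 0·3 + 8·5 = 1
s_15 = 3·1 + 0·9 + 8·3 = 5
s_16 = 3·5 + 0·1 + 8·9 = 10
s_17 = 3·10 + 0·5 + 8·1 = 5
s_18 = 3·5 + 0·10 + 8·5 = 0
s_19 = 3·0 + 0·5 + 8·10 = 3
s_20 = 3·3 + 0·0 + 8·5 = 5
s_21 = 3·5 + 0·3 + 8·0 = 4
s_22 = 3·4 + 0·5 + 8·3 = 3
s_23 = 3·3 + 0·4 + 8·5 = 5
s_24 = 3·5 + 0·3 + 8·4 = 3
s_25 = 3·3 + 0·5 + 8·3 = 0
s_26 = 3·0 + 0·3 + 8·5 = 7
s_27 = 3·7 + 0·0 + 8·3 = 1
s_28 = 3·1 + 0·7 + 8·0 = 3
s_29 = 3·3 + 0·1 + 8·7 = 10
s_30 = 3·10 + 0·3 + 8·1 = 5
s_31 = 3·5 + 0·10 + 8·3 = 6
s_32 = 3·6 + 0·5 + 8·10 = 10
s_33 = 3·10 + 0·6 + 8·5 = 4
s_34 = 3·4 + 0·10 + 8·6 = 5
s_35 = 3·5 + 0·4 + 8·10 = 7
s_36 = 3·7 + 0·5 + 8·4 = 9
s_37 = 3·9 + 0·7 + 8·5 = 1
s_38 = 3·1 + 0·9 + 8·7 = 4
s_39 = 3·4 + 0·1 + 8·9 = 7
s_40 = 3·7 + 0·4 + 8·1 = 7
s_41 = 3·7 + 0·7 + 8·4 = 9
s_42 = 3·9 + 0·7 + 8·7 = 6
s_43 = 3·6 + 0·9 + 8·7 = 8
s_44 = 3·8 + 0·6 + 8·9 = 8
s_45 = 3·8 + 0·8 + 8·6 = 6
s_46 = 3·6 + 0·8 + 8·8 = 5
s_47 = 3·5 + 0·6 + 8·8 = 2
s_48 = 3·2 + 0·5 + 8·6 = 10
s_49 = 3·10 + 0·2 + 8·5 = 4
s_50 = 3·4 + 0·10 + 8·2 = 6
s_51 = 3·6 + 0·4 + 8·10 = 10
s_52 = 3·10 + 0·6 + 8·4 = 7
s_53 = 3·7 + 0·10 + 8·6 = 3
s_54 = 3·3 + 0·7 + 8·10 = 1
s_55 = 3·1 + 0·3 + 8·7 = 4
s_56 = 3·4 + 0·1 + 8·3 = 3
s_57 = 3·3 + 0·4 + 8·1 = 6
s_58 = 3·6 + 0·3 + 8·4 = 6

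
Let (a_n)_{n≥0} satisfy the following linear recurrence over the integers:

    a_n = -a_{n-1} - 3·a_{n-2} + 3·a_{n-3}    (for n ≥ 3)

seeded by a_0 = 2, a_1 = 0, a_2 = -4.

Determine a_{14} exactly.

-26884

a_3 = -1·-4 + -3·0 + 3·2 = 10
a_4 = -1·10 + -3·-4 + 3·0 = 2
a_5 = -1·2 + -3·10 + 3·-4 = -44
a_6 = -1·-44 + -3·2 + 3·10 = 68
a_7 = -1·68 + -3·-44 + 3·2 = 70
a_8 = -1·70 + -3·68 + 3·-44 = -406
a_9 = -1·-406 + -3·70 + 3·68 = 400
a_10 = -1·400 + -3·-406 + 3·70 = 1028
a_11 = -1·1028 + -3·400 + 3·-406 = -3446
a_12 = -1·-3446 + -3·1028 + 3·400 = 1562
a_13 = -1·1562 + -3·-3446 + 3·1028 = 11860
a_14 = -1·11860 + -3·1562 + 3·-3446 = -26884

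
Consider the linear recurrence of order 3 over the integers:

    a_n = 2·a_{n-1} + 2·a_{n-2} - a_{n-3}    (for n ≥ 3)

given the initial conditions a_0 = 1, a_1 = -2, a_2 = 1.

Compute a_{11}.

a_3 = 2·1 + 2·-2 + -1·1 = -3
a_4 = 2·-3 + 2·1 + -1·-2 = -2
a_5 = 2·-2 + 2·-3 + -1·1 = -11
a_6 = 2·-11 + 2·-2 + -1·-3 = -23
a_7 = 2·-23 + 2·-11 + -1·-2 = -66
a_8 = 2·-66 + 2·-23 + -1·-11 = -167
a_9 = 2·-167 + 2·-66 + -1·-23 = -443
a_10 = 2·-443 + 2·-167 + -1·-66 = -1154
a_11 = 2·-1154 + 2·-443 + -1·-167 = -3027

-3027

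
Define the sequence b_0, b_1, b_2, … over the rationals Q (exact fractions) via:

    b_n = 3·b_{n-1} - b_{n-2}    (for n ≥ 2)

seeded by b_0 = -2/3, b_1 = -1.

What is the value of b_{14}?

-710647/3

b_2 = 3·-1 + -1·-2/3 = -7/3
b_3 = 3·-7/3 + -1·-1 = -6
b_4 = 3·-6 + -1·-7/3 = -47/3
b_5 = 3·-47/3 + -1·-6 = -41
b_6 = 3·-41 + -1·-47/3 = -322/3
b_7 = 3·-322/3 + -1·-41 = -281
b_8 = 3·-281 + -1·-322/3 = -2207/3
b_9 = 3·-2207/3 + -1·-281 = -1926
b_10 = 3·-1926 + -1·-2207/3 = -15127/3
b_11 = 3·-15127/3 + -1·-1926 = -13201
b_12 = 3·-13201 + -1·-15127/3 = -103682/3
b_13 = 3·-103682/3 + -1·-13201 = -90481
b_14 = 3·-90481 + -1·-103682/3 = -710647/3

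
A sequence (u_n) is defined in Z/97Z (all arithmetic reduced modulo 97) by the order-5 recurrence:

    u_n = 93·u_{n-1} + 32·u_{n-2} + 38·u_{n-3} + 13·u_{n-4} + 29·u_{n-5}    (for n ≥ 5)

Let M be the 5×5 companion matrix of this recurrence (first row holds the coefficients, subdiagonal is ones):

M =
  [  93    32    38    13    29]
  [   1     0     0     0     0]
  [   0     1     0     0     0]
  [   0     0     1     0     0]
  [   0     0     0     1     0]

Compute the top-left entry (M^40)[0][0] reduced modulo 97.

(M^40)[0][0] is the top entry after applying M 40 times to the unit state (1, 0, 0, 0, 0). Equivalently it is h_{44} for the auxiliary sequence (h_n) obeying the same recurrence with h_4 = 1 and h_i = 0 for 0 ≤ i < 4:
h_5 = 93·1 + 32·0 + 38·0 + 13·0 + 29·0 = 93
h_6 = 93·93 + 32·1 + 38·0 + 13·0 + 29·0 = 48
h_7 = 93·48 + 32·93 + 38·1 + 13·0 + 29·0 = 9
h_8 = 93·9 + 32·48 + 38·93 + 13·1 + 29·0 = 3
h_9 = 93·3 + 32·9 + 38·48 + 13·93 + 29·1 = 40
h_10 = 93·40 + 32·3 + 38·9 + 13·48 + 29·93 = 10
h_11 = 93·10 + 32·40 + 38·3 + 13·9 + 29·48 = 50
h_12 = 93·50 + 32·10 + 38·40 + 13·3 + 29·9 = 0
h_13 = 93·0 + 32·50 + 38·10 + 13·40 + 29·3 = 65
h_14 = 93·65 + 32·0 + 38·50 + 13·10 + 29·40 = 20
h_15 = 93·20 + 32·65 + 38·0 + 13·50 + 29·10 = 30
h_16 = 93·30 + 32·20 + 38·65 + 13·0 + 29·50 = 75
h_17 = 93·75 + 32·30 + 38·20 + 13·65 + 29·0 = 34
h_18 = 93·34 + 32·75 + 38·30 + 13·20 + 29·65 = 20
h_19 = 93·20 + 32·34 + 38·75 + 13·30 + 29·20 = 75
h_20 = 93·75 + 32·20 + 38·34 + 13·75 + 29·30 = 82
h_21 = 93·82 + 32·75 + 38·20 + 13·34 + 29·75 = 17
h_22 = 93·17 + 32·82 + 38·75 + 13·20 + 29·34 = 56
h_23 = 93·56 + 32·17 + 38·82 + 13·75 + 29·20 = 44
h_24 = 93·44 + 32·56 + 38·17 + 13·82 + 29·75 = 71
h_25 = 93·71 + 32·44 + 38·56 + 13·17 + 29·82 = 31
h_26 = 93·31 + 32·71 + 38·44 + 13·56 + 29·17 = 94
h_27 = 93·94 + 32·31 + 38·71 + 13·44 + 29·56 = 78
h_28 = 93·78 + 32·94 + 38·31 + 13·71 + 29·44 = 59
h_29 = 93·59 + 32·78 + 38·94 + 13·31 + 29·71 = 49
h_30 = 93·49 + 32·59 + 38·78 + 13·94 + 29·31 = 84
h_31 = 93·84 + 32·49 + 38·59 + 13·78 + 29·94 = 36
h_32 = 93·36 + 32·84 + 38·49 + 13·59 + 29·78 = 63
h_33 = 93·63 + 32·36 + 38·84 + 13·49 + 29·59 = 38
h_34 = 93·38 + 32·63 + 38·36 + 13·84 + 29·49 = 22
h_35 = 93·22 + 32·38 + 38·63 + 13·36 + 29·84 = 24
h_36 = 93·24 + 32·22 + 38·38 + 13·63 + 29·36 = 35
h_37 = 93·35 + 32·24 + 38·22 + 13·38 + 29·63 = 2
h_38 = 93·2 + 32·35 + 38·24 + 13·22 + 29·38 = 17
h_39 = 93·17 + 32·2 + 38·35 + 13·24 + 29·22 = 45
h_40 = 93·45 + 32·17 + 38·2 + 13·35 + 29·24 = 39
h_41 = 93·39 + 32·45 + 38·17 + 13·2 + 29·35 = 61
h_42 = 93·61 + 32·39 + 38·45 + 13·17 + 29·2 = 83
h_43 = 93·83 + 32·61 + 38·39 + 13·45 + 29·17 = 9
h_44 = 93·9 + 32·83 + 38·61 + 13·39 + 29·45 = 57

57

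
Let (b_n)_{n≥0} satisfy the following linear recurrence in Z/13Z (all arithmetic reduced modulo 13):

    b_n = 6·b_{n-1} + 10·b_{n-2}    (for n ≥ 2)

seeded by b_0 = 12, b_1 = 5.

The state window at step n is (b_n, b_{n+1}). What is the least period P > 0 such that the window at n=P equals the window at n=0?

42

n=0: window = (12, 5)
n=1: window = (5, 7)
n=2: window = (7, 1)
n=3: window = (1, 11)
n=4: window = (11, 11)
n=5: window = (11, 7)
n=6: window = (7, 9)
n=7: window = (9, 7)
n=8: window = (7, 2)
n=9: window = (2, 4)
n=10: window = (4, 5)
n=11: window = (5, 5)
n=12: window = (5, 2)
n=13: window = (2, 10)
n=14: window = (10, 2)
n=15: window = (2, 8)
n=16: window = (8, 3)
n=17: window = (3, 7)
n=18: window = (7, 7)
n=19: window = (7, 8)
n=20: window = (8, 1)
n=21: window = (1, 8)
n=22: window = (8, 6)
n=23: window = (6, 12)
n=24: window = (12, 2)
n=25: window = (2, 2)
n=26: window = (2, 6)
n=27: window = (6, 4)
n=28: window = (4, 6)
n=29: window = (6, 11)
n=30: window = (11, 9)
n=31: window = (9, 8)
n=32: window = (8, 8)
n=33: window = (8, 11)
n=34: window = (11, 3)
n=35: window = (3, 11)
n=36: window = (11, 5)
n=37: window = (5, 10)
n=38: window = (10, 6)
n=39: window = (6, 6)
n=40: window = (6, 5)
n=41: window = (5, 12)
n=42: window = (12, 5)
window at n=42 equals window at n=0 → period = 42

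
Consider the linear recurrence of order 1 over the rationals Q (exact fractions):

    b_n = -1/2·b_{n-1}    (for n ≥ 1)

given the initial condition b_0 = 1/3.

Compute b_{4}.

1/48

b_1 = -1/2·1/3 = -1/6
b_2 = -1/2·-1/6 = 1/12
b_3 = -1/2·1/12 = -1/24
b_4 = -1/2·-1/24 = 1/48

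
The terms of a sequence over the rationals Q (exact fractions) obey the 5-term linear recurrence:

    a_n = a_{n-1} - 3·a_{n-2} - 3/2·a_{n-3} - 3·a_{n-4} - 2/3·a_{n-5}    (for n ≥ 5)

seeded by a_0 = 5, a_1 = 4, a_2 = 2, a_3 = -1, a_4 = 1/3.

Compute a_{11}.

-13949/18

a_5 = 1·1/3 + -3·-1 + -3/2·2 + -3·4 + -2/3·5 = -15
a_6 = 1·-15 + -3·1/3 + -3/2·-1 + -3·2 + -2/3·4 = -139/6
a_7 = 1·-139/6 + -3·-15 + -3/2·1/3 + -3·-1 + -2/3·2 = 23
a_8 = 1·23 + -3·-139/6 + -3/2·-15 + -3·1/3 + -2/3·-1 = 344/3
a_9 = 1·344/3 + -3·23 + -3/2·-139/6 + -3·-15 + -2/3·1/3 = 4507/36
a_10 = 1·4507/36 + -3·344/3 + -3/2·23 + -3·-139/6 + -2/3·-15 = -6257/36
a_11 = 1·-6257/36 + -3·4507/36 + -3/2·344/3 + -3·23 + -2/3·-139/6 = -13949/18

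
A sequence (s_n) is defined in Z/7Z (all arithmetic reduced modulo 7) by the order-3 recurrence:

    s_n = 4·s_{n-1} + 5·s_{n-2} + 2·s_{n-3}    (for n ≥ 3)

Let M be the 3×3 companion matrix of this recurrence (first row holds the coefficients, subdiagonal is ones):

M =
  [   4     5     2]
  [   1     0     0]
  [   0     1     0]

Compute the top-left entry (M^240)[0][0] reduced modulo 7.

(M^240)[0][0] is the top entry after applying M 240 times to the unit state (1, 0, 0). Equivalently it is h_{242} for the auxiliary sequence (h_n) obeying the same recurrence with h_2 = 1 and h_i = 0 for 0 ≤ i < 2:
h_3 = 4·1 + 5·0 + 2·0 = 4
h_4 = 4·4 + 5·1 + 2·0 = 0
h_5 = 4·0 + 5·4 + 2·1 = 1
h_6 = 4·1 + 5·0 + 2·4 = 5
h_7 = 4·5 + 5·1 + 2·0 = 4
h_8 = 4·4 + 5·5 + 2·1 = 1
Continuing the recurrence:
  h_9 = 6;  h_10 = 2;  h_11 = 5;  h_12 = 0;  h_13 = 1;  h_14 = 0
  h_15 = 5;  h_16 = 1;  h_17 = 1;  h_18 = 5;  h_19 = 6;  h_20 = 2
  h_21 = 6;  h_22 = 4;  h_23 = 1;  h_24 = 1;  h_25 = 3;  h_26 = 5
  h_27 = 2;  h_28 = 4;  h_29 = 1;  h_30 = 0;  h_31 = 6;  h_32 = 5
  h_33 = 1;  h_34 = 6;  h_35 = 4;  h_36 = 6;  h_37 = 0;  h_38 = 3
  h_39 = 3;  h_40 = 6;  h_41 = 3;  h_42 = 6;  h_43 = 2;  h_44 = 2
  h_45 = 2;  h_46 = 1;  h_47 = 4;  h_48 = 4;  h_49 = 3;  h_50 = 5
  h_51 = 1;  h_52 = 0;  h_53 = 1;  h_54 = 6;  h_55 = 1;  h_56 = 1
  h_57 = 0;  h_58 = 0;  h_59 = 2;  h_60 = 1;  h_61 = 0;  h_62 = 2
  h_63 = 3;  h_64 = 1;  h_65 = 2;  h_66 = 5;  h_67 = 4;  h_68 = 3
  h_69 = 0;  h_70 = 2;  h_71 = 0;  h_72 = 3;  h_73 = 2;  h_74 = 2
  h_75 = 3;  h_76 = 5;  h_77 = 4;  h_78 = 5;  h_79 = 1;  h_80 = 2
  h_81 = 2;  h_82 = 6;  h_83 = 3;  h_84 = 4;  h_85 = 1;  h_86 = 2
  h_87 = 0;  h_88 = 5;  h_89 = 3;  h_90 = 2;  h_91 = 5;  h_92 = 1
  h_93 = 5;  h_94 = 0;  h_95 = 6;  h_96 = 6;  h_97 = 5;  h_98 = 6
  h_99 = 5;  h_100 = 4;  h_101 = 4;  h_102 = 4;  h_103 = 2;  h_104 = 1
  h_105 = 1;  h_106 = 6;  h_107 = 3;  h_108 = 2;  h_109 = 0;  h_110 = 2
  h_111 = 5;  h_112 = 2;  h_113 = 2;  h_114 = 0;  h_115 = 0;  h_116 = 4
  h_117 = 2;  h_118 = 0;  h_119 = 4;  h_120 = 6;  h_121 = 2;  h_122 = 4
  h_123 = 3;  h_124 = 1;  h_125 = 6;  h_126 = 0;  h_127 = 4;  h_128 = 0
  h_129 = 6;  h_130 = 4;  h_131 = 4;  h_132 = 6;  h_133 = 3;  h_134 = 1
  h_135 = 3;  h_136 = 2;  h_137 = 4;  h_138 = 4;  h_139 = 5;  h_140 = 6
  h_141 = 1;  h_142 = 2;  h_143 = 4;  h_144 = 0;  h_145 = 3;  h_146 = 6
  h_147 = 4;  h_148 = 3;  h_149 = 2;  h_150 = 3;  h_151 = 0;  h_152 = 5
  h_153 = 5;  h_154 = 3;  h_155 = 5;  h_156 = 3;  h_157 = 1;  h_158 = 1
  h_159 = 1;  h_160 = 4;  h_161 = 2;  h_162 = 2;  h_163 = 5;  h_164 = 6
  h_165 = 4;  h_166 = 0;  h_167 = 4;  h_168 = 3;  h_169 = 4;  h_170 = 4
  h_171 = 0;  h_172 = 0;  h_173 = 1;  h_174 = 4;  h_175 = 0;  h_176 = 1
  h_177 = 5;  h_178 = 4;  h_179 = 1;  h_180 = 6;  h_181 = 2;  h_182 = 5
  h_183 = 0;  h_184 = 1;  h_185 = 0;  h_186 = 5;  h_187 = 1;  h_188 = 1
  h_189 = 5;  h_190 = 6;  h_191 = 2;  h_192 = 6;  h_193 = 4;  h_194 = 1
  h_195 = 1;  h_196 = 3;  h_197 = 5;  h_198 = 2;  h_199 = 4;  h_200 = 1
  h_201 = 0;  h_202 = 6;  h_203 = 5;  h_204 = 1;  h_205 = 6;  h_206 = 4
  h_207 = 6;  h_208 = 0;  h_209 = 3;  h_210 = 3;  h_211 = 6;  h_212 = 3
  h_213 = 6;  h_214 = 2;  h_215 = 2;  h_216 = 2;  h_217 = 1;  h_218 = 4
  h_219 = 4;  h_220 = 3;  h_221 = 5;  h_222 = 1;  h_223 = 0;  h_224 = 1
  h_225 = 6;  h_226 = 1;  h_227 = 1;  h_228 = 0;  h_229 = 0;  h_230 = 2
  h_231 = 1;  h_232 = 0;  h_233 = 2;  h_234 = 3;  h_235 = 1;  h_236 = 2
  h_237 = 5;  h_238 = 4;  h_239 = 3;  h_240 = 0
h_241 = 4·0 + 5·3 + 2·4 = 2
h_242 = 4·2 + 5·0 + 2·3 = 0

0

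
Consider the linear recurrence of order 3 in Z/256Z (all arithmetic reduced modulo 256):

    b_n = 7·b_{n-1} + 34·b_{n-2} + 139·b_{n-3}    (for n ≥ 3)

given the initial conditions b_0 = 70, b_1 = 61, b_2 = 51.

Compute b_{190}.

b_3 = 7·51 + 34·61 + 139·70 = 129
b_4 = 7·129 + 34·51 + 139·61 = 108
b_5 = 7·108 + 34·129 + 139·51 = 199
b_6 = 7·199 + 34·108 + 139·129 = 212
b_7 = 7·212 + 34·199 + 139·108 = 222
b_8 = 7·222 + 34·212 + 139·199 = 71
Continuing the recurrence:
  b_9 = 137;  b_10 = 183;  b_11 = 192;  b_12 = 241;  b_13 = 116;  b_14 = 110
  b_15 = 69;  b_16 = 123;  b_17 = 65;  b_18 = 148;  b_19 = 119;  b_20 = 52
  b_21 = 150;  b_22 = 159;  b_23 = 129;  b_24 = 23;  b_25 = 24;  b_26 = 193
  b_27 = 244;  b_28 = 86;  b_29 = 141;  b_30 = 195;  b_31 = 193;  b_32 = 188
  b_33 = 167;  b_34 = 84;  b_35 = 142;  b_36 = 183;  b_37 = 121;  b_38 = 183
  b_39 = 112;  b_40 = 17;  b_41 = 180;  b_42 = 254;  b_43 = 21;  b_44 = 11
  b_45 = 1;  b_46 = 228;  b_47 = 87;  b_48 = 52;  b_49 = 198;  b_50 = 143
  b_51 = 113;  b_52 = 151;  b_53 = 200;  b_54 = 225;  b_55 = 180;  b_56 = 102
  b_57 = 221;  b_58 = 83;  b_59 = 1;  b_60 = 12;  b_61 = 135;  b_62 = 212
  b_63 = 62;  b_64 = 39;  b_65 = 105;  b_66 = 183;  b_67 = 32;  b_68 = 49
  b_69 = 244;  b_70 = 142;  b_71 = 229;  b_72 = 155;  b_73 = 193;  b_74 = 52
  b_75 = 55;  b_76 = 52;  b_77 = 246;  b_78 = 127;  b_79 = 97;  b_80 = 23
  b_81 = 120;  b_82 = 1;  b_83 = 116;  b_84 = 118;  b_85 = 45;  b_86 = 227
  b_87 = 65;  b_88 = 92;  b_89 = 103;  b_90 = 84;  b_91 = 238;  b_92 = 151
  b_93 = 89;  b_94 = 183;  b_95 = 208;  b_96 = 81;  b_97 = 52;  b_98 = 30
  b_99 = 181;  b_100 = 43;  b_101 = 129;  b_102 = 132;  b_103 = 23;  b_104 = 52
  b_105 = 38;  b_106 = 111;  b_107 = 81;  b_108 = 151;  b_109 = 40;  b_110 = 33
  b_111 = 52;  b_112 = 134;  b_113 = 125;  b_114 = 115;  b_115 = 129;  b_116 = 172
  b_117 = 71;  b_118 = 212;  b_119 = 158;  b_120 = 7;  b_121 = 73;  b_122 = 183
  b_123 = 128;  b_124 = 113;  b_125 = 116;  b_126 = 174;  b_127 = 133;  b_128 = 187
  b_129 = 65;  b_130 = 212;  b_131 = 247;  b_132 = 52;  b_133 = 86;  b_134 = 95
  b_135 = 65;  b_136 = 23;  b_137 = 216;  b_138 = 65;  b_139 = 244;  b_140 = 150
  b_141 = 205;  b_142 = 3;  b_143 = 193;  b_144 = 252;  b_145 = 39;  b_146 = 84
  b_147 = 78;  b_148 = 119;  b_149 = 57;  b_150 = 183;  b_151 = 48;  b_152 = 145
  b_153 = 180;  b_154 = 62;  b_155 = 85;  b_156 = 75;  b_157 = 1;  b_158 = 36
  b_159 = 215;  b_160 = 52;  b_161 = 134;  b_162 = 79;  b_163 = 49;  b_164 = 151
  b_165 = 136;  b_166 = 97;  b_167 = 180;  b_168 = 166;  b_169 = 29;  b_170 = 147
  b_171 = 1;  b_172 = 76;  b_173 = 7;  b_174 = 212;  b_175 = 254;  b_176 = 231
  b_177 = 41;  b_178 = 183;  b_179 = 224;  b_180 = 177;  b_181 = 244;  b_182 = 206
  b_183 = 37;  b_184 = 219;  b_185 = 193;  b_186 = 116;  b_187 = 183;  b_188 = 52
b_189 = 7·52 + 34·183 + 139·116 = 182
b_190 = 7·182 + 34·52 + 139·183 = 63

63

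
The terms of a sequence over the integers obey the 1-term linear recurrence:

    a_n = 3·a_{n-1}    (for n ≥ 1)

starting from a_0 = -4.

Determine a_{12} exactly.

-2125764

a_1 = 3·-4 = -12
a_2 = 3·-12 = -36
a_3 = 3·-36 = -108
a_4 = 3·-108 = -324
a_5 = 3·-324 = -972
a_6 = 3·-972 = -2916
a_7 = 3·-2916 = -8748
a_8 = 3·-8748 = -26244
a_9 = 3·-26244 = -78732
a_10 = 3·-78732 = -236196
a_11 = 3·-236196 = -708588
a_12 = 3·-708588 = -2125764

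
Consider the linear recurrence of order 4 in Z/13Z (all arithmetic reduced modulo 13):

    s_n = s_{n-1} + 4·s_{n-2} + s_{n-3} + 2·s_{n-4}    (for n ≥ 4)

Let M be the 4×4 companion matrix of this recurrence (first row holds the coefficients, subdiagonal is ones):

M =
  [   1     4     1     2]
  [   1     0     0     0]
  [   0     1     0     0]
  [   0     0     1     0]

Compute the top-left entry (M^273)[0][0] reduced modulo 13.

(M^273)[0][0] is the top entry after applying M 273 times to the unit state (1, 0, 0, 0). Equivalently it is h_{276} for the auxiliary sequence (h_n) obeying the same recurrence with h_3 = 1 and h_i = 0 for 0 ≤ i < 3:
h_4 = 1·1 + 4·0 + 1·0 + 2·0 = 1
h_5 = 1·1 + 4·1 + 1·0 + 2·0 = 5
h_6 = 1·5 + 4·1 + 1·1 + 2·0 = 10
h_7 = 1·10 + 4·5 + 1·1 + 2·1 = 7
h_8 = 1·7 + 4·10 + 1·5 + 2·1 = 2
h_9 = 1·2 + 4·7 + 1·10 + 2·5 = 11
Continuing the recurrence:
  h_10 = 7;  h_11 = 2;  h_12 = 6;  h_13 = 4;  h_14 = 5;  h_15 = 5
  h_16 = 2;  h_17 = 9;  h_18 = 6;  h_19 = 2;  h_20 = 0;  h_21 = 6
  h_22 = 7;  h_23 = 9;  h_24 = 4;  h_25 = 7;  h_26 = 7;  h_27 = 5
  h_28 = 9;  h_29 = 11;  h_30 = 1;  h_31 = 12;  h_32 = 6;  h_33 = 12
  h_34 = 11;  h_35 = 11;  h_36 = 1;  h_37 = 2;  h_38 = 0;  h_39 = 5
  h_40 = 9;  h_41 = 7;  h_42 = 9;  h_43 = 4;  h_44 = 0;  h_45 = 0
  h_46 = 9;  h_47 = 4;  h_48 = 1;  h_49 = 0;  h_50 = 0;  h_51 = 9
  h_52 = 11;  h_53 = 8;  h_54 = 9;  h_55 = 5;  h_56 = 6;  h_57 = 12
  h_58 = 7;  h_59 = 6;  h_60 = 6;  h_61 = 9;  h_62 = 1;  h_63 = 3
  h_64 = 2;  h_65 = 7;  h_66 = 7;  h_67 = 4;  h_68 = 4;  h_69 = 2
  h_70 = 10;  h_71 = 4;  h_72 = 2;  h_73 = 6;  h_74 = 12;  h_75 = 7
  h_76 = 0;  h_77 = 0;  h_78 = 5;  h_79 = 6;  h_80 = 0;  h_81 = 3
  h_82 = 6;  h_83 = 4;  h_84 = 5;  h_85 = 7;  h_86 = 4;  h_87 = 6
  h_88 = 0;  h_89 = 3;  h_90 = 4;  h_91 = 2;  h_92 = 8;  h_93 = 0
  h_94 = 3;  h_95 = 2;  h_96 = 4;  h_97 = 2;  h_98 = 0;  h_99 = 3
  h_100 = 0;  h_101 = 3;  h_102 = 6;  h_103 = 11;  h_104 = 12;  h_105 = 3
  h_106 = 9;  h_107 = 3;  h_108 = 1;  h_109 = 2;  h_110 = 1;  h_111 = 3
  h_112 = 11;  h_113 = 2;  h_114 = 12;  h_115 = 11;  h_116 = 5;  h_117 = 0
  h_118 = 3;  h_119 = 4;  h_120 = 0;  h_121 = 6;  h_122 = 3;  h_123 = 9
  h_124 = 1;  h_125 = 0;  h_126 = 6;  h_127 = 12;  h_128 = 12;  h_129 = 1
  h_130 = 8;  h_131 = 9;  h_132 = 1;  h_133 = 8;  h_134 = 11;  h_135 = 10
  h_136 = 12;  h_137 = 1;  h_138 = 3;  h_139 = 0;  h_140 = 11;  h_141 = 3
  h_142 = 1;  h_143 = 11;  h_144 = 1;  h_145 = 0;  h_146 = 4;  h_147 = 1
  h_148 = 6;  h_149 = 1;  h_150 = 8;  h_151 = 7;  h_152 = 0;  h_153 = 12
  h_154 = 9;  h_155 = 6;  h_156 = 2;  h_157 = 7;  h_158 = 0;  h_159 = 3
  h_160 = 1;  h_161 = 1;  h_162 = 8;  h_163 = 6;  h_164 = 2;  h_165 = 10
  h_166 = 1;  h_167 = 3;  h_168 = 8;  h_169 = 2;  h_170 = 0;  h_171 = 9
  h_172 = 1;  h_173 = 2;  h_174 = 2;  h_175 = 3;  h_176 = 2;  h_177 = 7
  h_178 = 9;  h_179 = 6;  h_180 = 1;  h_181 = 9;  h_182 = 11;  h_183 = 8
  h_184 = 11;  h_185 = 7;  h_186 = 3;  h_187 = 6;  h_188 = 8;  h_189 = 10
  h_190 = 2;  h_191 = 10;  h_192 = 5;  h_193 = 2;  h_194 = 10;  h_195 = 4
  h_196 = 4;  h_197 = 8;  h_198 = 9;  h_199 = 1;  h_200 = 1;  h_201 = 4
  h_202 = 1;  h_203 = 7;  h_204 = 4;  h_205 = 2;  h_206 = 1;  h_207 = 1
  h_208 = 2;  h_209 = 11;  h_210 = 9;  h_211 = 5;  h_212 = 4;  h_213 = 3
  h_214 = 3;  h_215 = 3;  h_216 = 0;  h_217 = 8;  h_218 = 4;  h_219 = 3
  h_220 = 1;  h_221 = 7;  h_222 = 9;  h_223 = 5;  h_224 = 11;  h_225 = 2
  h_226 = 4;  h_227 = 7;  h_228 = 8;  h_229 = 5;  h_230 = 0;  h_231 = 3
  h_232 = 11;  h_233 = 7;  h_234 = 2;  h_235 = 8;  h_236 = 6;  h_237 = 2
  h_238 = 12;  h_239 = 3;  h_240 = 0;  h_241 = 2;  h_242 = 3;  h_243 = 4
  h_244 = 5;  h_245 = 2;  h_246 = 6;  h_247 = 1;  h_248 = 11;  h_249 = 12
  h_250 = 4;  h_251 = 0;  h_252 = 11;  h_253 = 0;  h_254 = 0;  h_255 = 11
  h_256 = 7;  h_257 = 12;  h_258 = 12;  h_259 = 11;  h_260 = 7;  h_261 = 9
  h_262 = 7;  h_263 = 7;  h_264 = 6;  h_265 = 7;  h_266 = 0;  h_267 = 9
  h_268 = 2;  h_269 = 0;  h_270 = 4;  h_271 = 11;  h_272 = 5;  h_273 = 1
  h_274 = 1
h_275 = 1·1 + 4·1 + 1·5 + 2·11 = 6
h_276 = 1·6 + 4·1 + 1·1 + 2·5 = 8

8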